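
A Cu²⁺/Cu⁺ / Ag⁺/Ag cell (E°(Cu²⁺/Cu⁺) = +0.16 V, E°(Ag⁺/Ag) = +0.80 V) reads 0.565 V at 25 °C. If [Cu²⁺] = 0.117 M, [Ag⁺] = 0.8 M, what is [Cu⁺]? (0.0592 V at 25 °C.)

0.0079 M

From the Nernst equation, log Q = n(E° − E)/0.0592 = 1(0.64 − 0.565)/0.0592 = 1.267, so Q = 18.5.
With Q = [Cu²⁺]/([Cu⁺]·[Ag⁺]) and the known concentrations, [Cu⁺] in the denominator gives [Cu⁺] = 0.0079 M.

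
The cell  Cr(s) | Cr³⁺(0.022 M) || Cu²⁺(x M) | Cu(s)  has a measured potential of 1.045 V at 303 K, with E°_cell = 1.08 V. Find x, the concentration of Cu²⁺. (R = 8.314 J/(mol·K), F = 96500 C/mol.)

0.0054 M

From the Nernst equation, ln Q = nF(E° − E)/RT = 6×96500×(1.08 − 1.045)/(8.314×303) = 8.044, so Q = 3120.
With Q = [Cr³⁺]^2/[Cu²⁺]^3 and the known concentrations, [Cu²⁺]^3 in the denominator gives [Cu²⁺] = 0.0054 M.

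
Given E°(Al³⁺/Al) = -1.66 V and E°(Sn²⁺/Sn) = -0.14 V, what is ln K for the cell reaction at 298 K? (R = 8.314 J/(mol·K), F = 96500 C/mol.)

ln K = 355.2

E°_cell = -0.14 − (-1.66) = 1.52 V, with n = 6 electrons transferred.
At equilibrium E = 0, so the Nernst equation gives ln K = nFE°/RT = (6)(96500)(1.52)/((8.314)(298)) = 355.22.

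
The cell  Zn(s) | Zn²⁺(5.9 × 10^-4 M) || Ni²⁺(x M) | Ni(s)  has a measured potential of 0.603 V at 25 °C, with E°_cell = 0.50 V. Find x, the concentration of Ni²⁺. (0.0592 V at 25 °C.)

From the Nernst equation, log Q = n(E° − E)/0.0592 = 2(0.50 − 0.603)/0.0592 = -3.480, so Q = 3.31 × 10^-4.
With Q = [Zn²⁺]/[Ni²⁺] and the known concentrations, [Ni²⁺] in the denominator gives [Ni²⁺] = 1.8 M.

1.8 M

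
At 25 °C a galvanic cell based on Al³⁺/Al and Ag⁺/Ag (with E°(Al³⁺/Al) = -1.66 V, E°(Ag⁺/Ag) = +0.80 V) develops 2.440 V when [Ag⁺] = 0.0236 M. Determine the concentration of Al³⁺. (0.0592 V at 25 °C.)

1.4 × 10^-4 M

From the Nernst equation, log Q = n(E° − E)/0.0592 = 3(2.46 − 2.440)/0.0592 = 1.014, so Q = 10.3.
With Q = [Al³⁺]/[Ag⁺]^3 and the known concentrations, [Al³⁺] in the numerator gives [Al³⁺] = 1.4 × 10^-4 M.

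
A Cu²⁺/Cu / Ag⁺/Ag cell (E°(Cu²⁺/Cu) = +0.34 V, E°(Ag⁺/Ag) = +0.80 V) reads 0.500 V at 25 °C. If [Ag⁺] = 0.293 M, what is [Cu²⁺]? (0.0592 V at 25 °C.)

0.0038 M

From the Nernst equation, log Q = n(E° − E)/0.0592 = 2(0.46 − 0.500)/0.0592 = -1.351, so Q = 0.0445.
With Q = [Cu²⁺]/[Ag⁺]^2 and the known concentrations, [Cu²⁺] in the numerator gives [Cu²⁺] = 0.0038 M.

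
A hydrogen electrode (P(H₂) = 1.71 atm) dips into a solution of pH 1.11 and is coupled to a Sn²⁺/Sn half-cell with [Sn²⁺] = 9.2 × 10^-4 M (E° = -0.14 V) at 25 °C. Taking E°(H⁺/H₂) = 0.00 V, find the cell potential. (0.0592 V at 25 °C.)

0.16 V

The hydrogen couple is the cathode, so E°_cell = 0.14 V; n = 2.
[H⁺] = 10^(−1.11) = 0.078 M, and Q = [Sn²⁺]·P(H₂) / [H⁺]^2 = 0.261.
E = E° − (0.0592/2) log Q = 0.14 − (0.0592/2)(-0.583) = 0.157 V.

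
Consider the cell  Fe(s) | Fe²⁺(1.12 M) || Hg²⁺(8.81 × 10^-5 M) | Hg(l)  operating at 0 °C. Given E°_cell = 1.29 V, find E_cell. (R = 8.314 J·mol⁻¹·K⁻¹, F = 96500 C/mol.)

1.18 V

Balancing electrons gives n = 2; the reaction quotient is Q = [Fe²⁺]/[Hg²⁺] = 1.27 × 10^4.
E = E° − (RT/nF) ln Q = 1.29 − (8.314×273)/(2×96500) × (9.450) = 1.290 − 0.111 = 1.179 V.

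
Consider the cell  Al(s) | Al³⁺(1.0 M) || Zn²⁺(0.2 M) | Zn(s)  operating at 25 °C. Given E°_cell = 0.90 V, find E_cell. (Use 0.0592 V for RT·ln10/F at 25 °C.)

0.879 V

Balancing electrons gives n = 6; the reaction quotient is Q = [Al³⁺]^2/[Zn²⁺]^3 = 125.
At 25 °C, E = E° − (0.0592/n) log Q = 0.90 − (0.0592/6)(2.097) = 0.900 − 0.021 = 0.879 V.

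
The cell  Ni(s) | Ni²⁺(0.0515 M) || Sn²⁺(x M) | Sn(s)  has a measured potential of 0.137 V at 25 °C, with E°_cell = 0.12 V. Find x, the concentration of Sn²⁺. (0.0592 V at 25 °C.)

From the Nernst equation, log Q = n(E° − E)/0.0592 = 2(0.12 − 0.137)/0.0592 = -0.574, so Q = 0.266.
With Q = [Ni²⁺]/[Sn²⁺] and the known concentrations, [Sn²⁺] in the denominator gives [Sn²⁺] = 0.19 M.

0.19 M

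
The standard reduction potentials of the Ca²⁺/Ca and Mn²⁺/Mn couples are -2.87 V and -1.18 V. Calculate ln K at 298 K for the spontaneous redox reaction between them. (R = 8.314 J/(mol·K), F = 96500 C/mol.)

ln K = 131.6

E°_cell = -1.18 − (-2.87) = 1.69 V, with n = 2 electrons transferred.
At equilibrium E = 0, so the Nernst equation gives ln K = nFE°/RT = (2)(96500)(1.69)/((8.314)(298)) = 131.65.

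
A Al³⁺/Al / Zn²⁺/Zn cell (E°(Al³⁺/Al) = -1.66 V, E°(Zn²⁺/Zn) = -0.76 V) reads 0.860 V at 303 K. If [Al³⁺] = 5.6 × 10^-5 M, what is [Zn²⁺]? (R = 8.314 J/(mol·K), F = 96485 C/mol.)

6.8 × 10^-5 M

From the Nernst equation, ln Q = nF(E° − E)/RT = 6×96485×(0.90 − 0.860)/(8.314×303) = 9.192, so Q = 9820.
With Q = [Al³⁺]^2/[Zn²⁺]^3 and the known concentrations, [Zn²⁺]^3 in the denominator gives [Zn²⁺] = 6.8 × 10^-5 M.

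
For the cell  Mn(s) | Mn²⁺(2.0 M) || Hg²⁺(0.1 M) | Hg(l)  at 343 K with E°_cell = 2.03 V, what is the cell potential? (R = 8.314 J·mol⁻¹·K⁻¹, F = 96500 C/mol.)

Balancing electrons gives n = 2; the reaction quotient is Q = [Mn²⁺]/[Hg²⁺] = 20.0.
E = E° − (RT/nF) ln Q = 2.03 − (8.314×343)/(2×96500) × (2.996) = 2.030 − 0.044 = 1.986 V.

1.99 V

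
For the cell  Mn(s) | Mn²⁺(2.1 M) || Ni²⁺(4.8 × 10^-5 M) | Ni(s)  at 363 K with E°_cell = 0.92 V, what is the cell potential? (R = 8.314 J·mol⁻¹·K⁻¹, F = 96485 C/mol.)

0.753 V

Balancing electrons gives n = 2; the reaction quotient is Q = [Mn²⁺]/[Ni²⁺] = 4.38 × 10^4.
E = E° − (RT/nF) ln Q = 0.92 − (8.314×363)/(2×96485) × (10.686) = 0.920 − 0.167 = 0.753 V.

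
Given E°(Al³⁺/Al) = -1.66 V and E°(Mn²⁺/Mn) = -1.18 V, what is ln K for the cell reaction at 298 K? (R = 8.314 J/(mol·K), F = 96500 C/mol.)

ln K = 112.2

E°_cell = -1.18 − (-1.66) = 0.48 V, with n = 6 electrons transferred.
At equilibrium E = 0, so the Nernst equation gives ln K = nFE°/RT = (6)(96500)(0.48)/((8.314)(298)) = 112.17.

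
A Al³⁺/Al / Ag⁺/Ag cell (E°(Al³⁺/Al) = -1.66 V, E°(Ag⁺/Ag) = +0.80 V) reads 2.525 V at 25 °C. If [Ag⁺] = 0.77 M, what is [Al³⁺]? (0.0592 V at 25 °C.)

From the Nernst equation, log Q = n(E° − E)/0.0592 = 3(2.46 − 2.525)/0.0592 = -3.294, so Q = 5.08 × 10^-4.
With Q = [Al³⁺]/[Ag⁺]^3 and the known concentrations, [Al³⁺] in the numerator gives [Al³⁺] = 2.3 × 10^-4 M.

2.3 × 10^-4 M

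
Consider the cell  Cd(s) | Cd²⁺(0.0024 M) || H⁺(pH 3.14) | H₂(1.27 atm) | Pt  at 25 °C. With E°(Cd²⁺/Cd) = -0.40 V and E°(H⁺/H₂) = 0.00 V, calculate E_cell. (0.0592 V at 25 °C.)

0.29 V

The hydrogen couple is the cathode, so E°_cell = 0.40 V; n = 2.
[H⁺] = 10^(−3.14) = 7.2 × 10^-4 M, and Q = [Cd²⁺]·P(H₂) / [H⁺]^2 = 5810.
E = E° − (0.0592/2) log Q = 0.40 − (0.0592/2)(3.764) = 0.289 V.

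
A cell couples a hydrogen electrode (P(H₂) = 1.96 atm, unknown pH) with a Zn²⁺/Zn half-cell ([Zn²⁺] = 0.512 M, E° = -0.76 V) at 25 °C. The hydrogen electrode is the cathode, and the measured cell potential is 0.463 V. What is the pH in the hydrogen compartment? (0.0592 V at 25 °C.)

pH = 5.02

E°_cell = 0.76 V and n = 2.
log Q = n(E° − E)/0.0592 = 2×(0.76 − 0.463)/0.0592 = 10.034.
With Q = [Zn²⁺]·P(H₂) / [H⁺]^2, solving for [H⁺] gives log[H⁺] = -5.016, so pH = 5.02.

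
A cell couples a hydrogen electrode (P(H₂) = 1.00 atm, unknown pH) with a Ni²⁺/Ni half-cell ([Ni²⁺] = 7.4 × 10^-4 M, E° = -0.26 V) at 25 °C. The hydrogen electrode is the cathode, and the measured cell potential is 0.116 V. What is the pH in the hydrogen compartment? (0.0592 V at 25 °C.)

pH = 4.00

E°_cell = 0.26 V and n = 2.
log Q = n(E° − E)/0.0592 = 2×(0.26 − 0.116)/0.0592 = 4.865.
With Q = [Ni²⁺]·P(H₂) / [H⁺]^2, solving for [H⁺] gives log[H⁺] = -3.998, so pH = 4.00.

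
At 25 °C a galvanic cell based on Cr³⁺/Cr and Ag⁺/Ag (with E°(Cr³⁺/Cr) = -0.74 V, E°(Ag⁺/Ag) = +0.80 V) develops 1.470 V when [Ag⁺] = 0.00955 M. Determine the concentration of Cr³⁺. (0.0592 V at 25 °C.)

From the Nernst equation, log Q = n(E° − E)/0.0592 = 3(1.54 − 1.470)/0.0592 = 3.547, so Q = 3530.
With Q = [Cr³⁺]/[Ag⁺]^3 and the known concentrations, [Cr³⁺] in the numerator gives [Cr³⁺] = 0.0031 M.

0.0031 M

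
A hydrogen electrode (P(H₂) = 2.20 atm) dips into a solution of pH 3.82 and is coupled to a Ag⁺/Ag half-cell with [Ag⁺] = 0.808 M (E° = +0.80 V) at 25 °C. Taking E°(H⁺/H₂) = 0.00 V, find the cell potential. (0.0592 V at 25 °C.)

The Ag⁺/Ag couple is the cathode, so E°_cell = 0.80 V; n = 2.
[H⁺] = 10^(−3.82) = 1.5 × 10^-4 M, and Q = [H⁺]^2 / ([Ag⁺]^2·P(H₂)) = 1.59 × 10^-8.
E = E° − (0.0592/2) log Q = 0.80 − (0.0592/2)(-7.797) = 1.031 V.

1.03 V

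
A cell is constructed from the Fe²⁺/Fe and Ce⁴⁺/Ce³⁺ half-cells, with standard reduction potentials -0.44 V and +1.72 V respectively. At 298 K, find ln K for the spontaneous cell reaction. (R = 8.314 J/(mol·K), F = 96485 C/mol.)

ln K = 168.2

E°_cell = +1.72 − (-0.44) = 2.16 V, with n = 2 electrons transferred.
At equilibrium E = 0, so the Nernst equation gives ln K = nFE°/RT = (2)(96485)(2.16)/((8.314)(298)) = 168.24.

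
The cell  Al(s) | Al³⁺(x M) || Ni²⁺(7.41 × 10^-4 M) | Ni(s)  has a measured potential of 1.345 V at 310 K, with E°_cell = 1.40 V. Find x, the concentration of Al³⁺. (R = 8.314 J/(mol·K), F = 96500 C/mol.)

From the Nernst equation, ln Q = nF(E° − E)/RT = 6×96500×(1.40 − 1.345)/(8.314×310) = 12.356, so Q = 2.32 × 10^5.
With Q = [Al³⁺]^2/[Ni²⁺]^3 and the known concentrations, [Al³⁺]^2 in the numerator gives [Al³⁺] = 0.0097 M.

0.0097 M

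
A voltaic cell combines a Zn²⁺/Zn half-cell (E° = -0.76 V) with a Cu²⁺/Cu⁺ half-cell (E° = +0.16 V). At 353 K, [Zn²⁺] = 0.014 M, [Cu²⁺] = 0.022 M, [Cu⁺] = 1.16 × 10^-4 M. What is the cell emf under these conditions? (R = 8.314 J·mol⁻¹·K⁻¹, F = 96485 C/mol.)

The Cu²⁺/Cu⁺ couple has the higher reduction potential and acts as the cathode, so E°_cell = +0.16 − (-0.76) = 0.92 V.
Balancing electrons gives n = 2; the reaction quotient is Q = [Zn²⁺]·[Cu⁺]^2/[Cu²⁺]^2 = 3.89 × 10^-7.
E = E° − (RT/nF) ln Q = 0.92 − (8.314×353)/(2×96485) × (-14.759) = 0.920 + 0.224 = 1.144 V.

1.14 V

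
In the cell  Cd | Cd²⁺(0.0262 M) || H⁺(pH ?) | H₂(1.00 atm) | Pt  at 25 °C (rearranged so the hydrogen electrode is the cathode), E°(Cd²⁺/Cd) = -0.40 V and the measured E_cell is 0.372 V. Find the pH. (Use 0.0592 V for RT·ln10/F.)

pH = 1.26

E°_cell = 0.40 V and n = 2.
log Q = n(E° − E)/0.0592 = 2×(0.40 − 0.372)/0.0592 = 0.946.
With Q = [Cd²⁺]·P(H₂) / [H⁺]^2, solving for [H⁺] gives log[H⁺] = -1.264, so pH = 1.26.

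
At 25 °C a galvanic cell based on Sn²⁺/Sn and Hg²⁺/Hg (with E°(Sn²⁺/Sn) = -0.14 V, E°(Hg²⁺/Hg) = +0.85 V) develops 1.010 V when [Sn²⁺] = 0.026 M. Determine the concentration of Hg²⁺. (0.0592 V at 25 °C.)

0.12 M

From the Nernst equation, log Q = n(E° − E)/0.0592 = 2(0.99 − 1.010)/0.0592 = -0.676, so Q = 0.211.
With Q = [Sn²⁺]/[Hg²⁺] and the known concentrations, [Hg²⁺] in the denominator gives [Hg²⁺] = 0.12 M.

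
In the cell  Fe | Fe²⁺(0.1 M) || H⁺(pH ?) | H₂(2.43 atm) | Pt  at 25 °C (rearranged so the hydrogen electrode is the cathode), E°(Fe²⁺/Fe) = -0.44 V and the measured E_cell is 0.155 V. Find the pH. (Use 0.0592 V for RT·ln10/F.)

pH = 5.12

E°_cell = 0.44 V and n = 2.
log Q = n(E° − E)/0.0592 = 2×(0.44 − 0.155)/0.0592 = 9.628.
With Q = [Fe²⁺]·P(H₂) / [H⁺]^2, solving for [H⁺] gives log[H⁺] = -5.121, so pH = 5.12.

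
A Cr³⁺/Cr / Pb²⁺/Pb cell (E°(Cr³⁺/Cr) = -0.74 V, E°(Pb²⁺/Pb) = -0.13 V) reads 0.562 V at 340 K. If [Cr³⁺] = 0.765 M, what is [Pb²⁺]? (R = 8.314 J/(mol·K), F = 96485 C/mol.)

0.032 M

From the Nernst equation, ln Q = nF(E° − E)/RT = 6×96485×(0.61 − 0.562)/(8.314×340) = 9.830, so Q = 1.86 × 10^4.
With Q = [Cr³⁺]^2/[Pb²⁺]^3 and the known concentrations, [Pb²⁺]^3 in the denominator gives [Pb²⁺] = 0.032 M.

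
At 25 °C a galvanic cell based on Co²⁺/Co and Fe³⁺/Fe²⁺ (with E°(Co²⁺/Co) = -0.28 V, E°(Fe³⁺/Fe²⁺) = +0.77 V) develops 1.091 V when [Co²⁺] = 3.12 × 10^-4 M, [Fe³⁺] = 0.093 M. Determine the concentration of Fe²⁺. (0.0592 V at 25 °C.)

From the Nernst equation, log Q = n(E° − E)/0.0592 = 2(1.05 − 1.091)/0.0592 = -1.385, so Q = 0.0412.
With Q = [Co²⁺]·[Fe²⁺]^2/[Fe³⁺]^2 and the known concentrations, [Fe²⁺]^2 in the numerator gives [Fe²⁺] = 1.1 M.

1.1 M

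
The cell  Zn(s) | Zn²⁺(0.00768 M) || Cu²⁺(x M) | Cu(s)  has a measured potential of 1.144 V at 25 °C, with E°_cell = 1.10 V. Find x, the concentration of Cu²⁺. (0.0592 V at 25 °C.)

0.24 M

From the Nernst equation, log Q = n(E° − E)/0.0592 = 2(1.10 − 1.144)/0.0592 = -1.486, so Q = 0.0326.
With Q = [Zn²⁺]/[Cu²⁺] and the known concentrations, [Cu²⁺] in the denominator gives [Cu²⁺] = 0.24 M.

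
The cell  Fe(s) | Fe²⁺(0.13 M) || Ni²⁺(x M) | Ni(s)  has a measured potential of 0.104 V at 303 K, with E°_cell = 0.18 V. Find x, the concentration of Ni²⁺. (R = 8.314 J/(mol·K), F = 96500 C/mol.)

From the Nernst equation, ln Q = nF(E° − E)/RT = 2×96500×(0.18 − 0.104)/(8.314×303) = 5.823, so Q = 338.
With Q = [Fe²⁺]/[Ni²⁺] and the known concentrations, [Ni²⁺] in the denominator gives [Ni²⁺] = 3.8 × 10^-4 M.

3.8 × 10^-4 M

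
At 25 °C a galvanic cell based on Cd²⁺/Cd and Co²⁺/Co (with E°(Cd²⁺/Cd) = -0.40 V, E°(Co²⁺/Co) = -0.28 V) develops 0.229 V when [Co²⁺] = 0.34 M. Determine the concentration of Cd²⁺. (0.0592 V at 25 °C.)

From the Nernst equation, log Q = n(E° − E)/0.0592 = 2(0.12 − 0.229)/0.0592 = -3.682, so Q = 2.08 × 10^-4.
With Q = [Cd²⁺]/[Co²⁺] and the known concentrations, [Cd²⁺] in the numerator gives [Cd²⁺] = 7.1 × 10^-5 M.

7.1 × 10^-5 M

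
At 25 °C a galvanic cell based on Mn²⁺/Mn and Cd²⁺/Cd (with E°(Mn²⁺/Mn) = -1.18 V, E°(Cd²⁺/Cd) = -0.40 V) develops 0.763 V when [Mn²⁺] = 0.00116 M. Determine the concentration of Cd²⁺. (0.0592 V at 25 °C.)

3.1 × 10^-4 M

From the Nernst equation, log Q = n(E° − E)/0.0592 = 2(0.78 − 0.763)/0.0592 = 0.574, so Q = 3.75.
With Q = [Mn²⁺]/[Cd²⁺] and the known concentrations, [Cd²⁺] in the denominator gives [Cd²⁺] = 3.1 × 10^-4 M.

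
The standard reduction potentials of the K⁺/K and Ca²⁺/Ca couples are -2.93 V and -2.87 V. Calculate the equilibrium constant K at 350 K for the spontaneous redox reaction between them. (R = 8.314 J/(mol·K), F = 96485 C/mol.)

53

E°_cell = -2.87 − (-2.93) = 0.06 V, with n = 2 electrons transferred.
At equilibrium E = 0, so the Nernst equation gives ln K = nFE°/RT = (2)(96485)(0.06)/((8.314)(350)) = 3.98.
K = e^3.98 = 53.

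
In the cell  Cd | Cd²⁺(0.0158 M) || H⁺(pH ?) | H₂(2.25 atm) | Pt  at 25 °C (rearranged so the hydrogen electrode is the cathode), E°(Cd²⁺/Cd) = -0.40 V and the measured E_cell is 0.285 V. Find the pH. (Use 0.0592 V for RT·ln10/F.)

pH = 2.67

E°_cell = 0.40 V and n = 2.
log Q = n(E° − E)/0.0592 = 2×(0.40 − 0.285)/0.0592 = 3.885.
With Q = [Cd²⁺]·P(H₂) / [H⁺]^2, solving for [H⁺] gives log[H⁺] = -2.667, so pH = 2.67.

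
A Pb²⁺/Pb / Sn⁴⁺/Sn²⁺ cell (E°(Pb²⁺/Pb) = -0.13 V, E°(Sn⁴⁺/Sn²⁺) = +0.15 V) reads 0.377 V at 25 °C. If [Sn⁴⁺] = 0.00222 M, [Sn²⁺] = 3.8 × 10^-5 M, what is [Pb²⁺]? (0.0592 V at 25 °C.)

0.031 M

From the Nernst equation, log Q = n(E° − E)/0.0592 = 2(0.28 − 0.377)/0.0592 = -3.277, so Q = 5.28 × 10^-4.
With Q = [Pb²⁺]·[Sn²⁺]/[Sn⁴⁺] and the known concentrations, [Pb²⁺] in the numerator gives [Pb²⁺] = 0.031 M.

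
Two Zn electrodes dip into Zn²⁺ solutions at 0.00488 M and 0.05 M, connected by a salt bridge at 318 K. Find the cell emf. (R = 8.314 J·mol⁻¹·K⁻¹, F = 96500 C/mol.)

Both half-cells are Zn²⁺/Zn, so E°_cell = 0. The concentrated side is the cathode; the cell reaction moves Zn²⁺ from high to low concentration with n = 2.
Q = [Zn²⁺]_dilute/[Zn²⁺]_conc = 0.00488/0.05 = 0.0976.
E = 0 − (RT/nF) ln Q = −((8.314×318)/(2×96500))(-2.327) = 0.0319 V.

0.032 V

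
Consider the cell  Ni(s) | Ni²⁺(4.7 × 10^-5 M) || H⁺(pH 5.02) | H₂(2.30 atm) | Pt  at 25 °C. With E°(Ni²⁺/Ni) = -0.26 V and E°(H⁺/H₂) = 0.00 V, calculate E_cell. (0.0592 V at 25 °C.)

0.080 V

The hydrogen couple is the cathode, so E°_cell = 0.26 V; n = 2.
[H⁺] = 10^(−5.02) = 9.5 × 10^-6 M, and Q = [Ni²⁺]·P(H₂) / [H⁺]^2 = 1.19 × 10^6.
E = E° − (0.0592/2) log Q = 0.26 − (0.0592/2)(6.074) = 0.080 V.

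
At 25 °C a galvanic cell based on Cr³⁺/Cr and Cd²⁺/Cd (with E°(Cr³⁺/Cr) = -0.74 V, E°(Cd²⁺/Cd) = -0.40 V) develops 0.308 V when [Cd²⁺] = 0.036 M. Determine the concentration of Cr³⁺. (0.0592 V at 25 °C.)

From the Nernst equation, log Q = n(E° − E)/0.0592 = 6(0.34 − 0.308)/0.0592 = 3.243, so Q = 1750.
With Q = [Cr³⁺]^2/[Cd²⁺]^3 and the known concentrations, [Cr³⁺]^2 in the numerator gives [Cr³⁺] = 0.29 M.

0.29 M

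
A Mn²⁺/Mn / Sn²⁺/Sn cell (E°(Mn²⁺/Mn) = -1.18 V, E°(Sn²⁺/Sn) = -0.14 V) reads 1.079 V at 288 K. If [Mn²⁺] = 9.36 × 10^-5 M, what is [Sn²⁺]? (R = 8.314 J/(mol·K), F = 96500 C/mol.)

0.0022 M

From the Nernst equation, ln Q = nF(E° − E)/RT = 2×96500×(1.04 − 1.079)/(8.314×288) = -3.144, so Q = 0.0431.
With Q = [Mn²⁺]/[Sn²⁺] and the known concentrations, [Sn²⁺] in the denominator gives [Sn²⁺] = 0.0022 M.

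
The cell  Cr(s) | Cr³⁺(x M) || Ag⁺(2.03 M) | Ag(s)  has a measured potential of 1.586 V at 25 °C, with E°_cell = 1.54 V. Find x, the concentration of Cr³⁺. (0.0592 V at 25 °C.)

From the Nernst equation, log Q = n(E° − E)/0.0592 = 3(1.54 − 1.586)/0.0592 = -2.331, so Q = 0.00467.
With Q = [Cr³⁺]/[Ag⁺]^3 and the known concentrations, [Cr³⁺] in the numerator gives [Cr³⁺] = 0.039 M.

0.039 M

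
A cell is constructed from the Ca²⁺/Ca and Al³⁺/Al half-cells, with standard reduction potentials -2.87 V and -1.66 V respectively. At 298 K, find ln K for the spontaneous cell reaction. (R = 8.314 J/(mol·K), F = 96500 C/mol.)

E°_cell = -1.66 − (-2.87) = 1.21 V, with n = 6 electrons transferred.
At equilibrium E = 0, so the Nernst equation gives ln K = nFE°/RT = (6)(96500)(1.21)/((8.314)(298)) = 282.77.

ln K = 282.8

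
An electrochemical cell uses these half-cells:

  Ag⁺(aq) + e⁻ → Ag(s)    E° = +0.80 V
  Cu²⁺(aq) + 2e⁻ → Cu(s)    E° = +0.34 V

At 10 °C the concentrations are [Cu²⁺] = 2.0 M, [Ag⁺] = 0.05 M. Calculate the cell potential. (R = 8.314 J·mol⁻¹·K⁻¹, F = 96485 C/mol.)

The Ag⁺/Ag couple has the higher reduction potential and acts as the cathode, so E°_cell = +0.80 − (+0.34) = 0.46 V.
Balancing electrons gives n = 2; the reaction quotient is Q = [Cu²⁺]/[Ag⁺]^2 = 800.
E = E° − (RT/nF) ln Q = 0.46 − (8.314×283)/(2×96485) × (6.685) = 0.460 − 0.082 = 0.378 V.

0.378 V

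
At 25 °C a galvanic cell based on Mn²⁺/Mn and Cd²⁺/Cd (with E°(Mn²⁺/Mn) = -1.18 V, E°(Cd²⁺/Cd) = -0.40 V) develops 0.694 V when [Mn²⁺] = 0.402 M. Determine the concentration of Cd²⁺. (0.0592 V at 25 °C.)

5 × 10^-4 M

From the Nernst equation, log Q = n(E° − E)/0.0592 = 2(0.78 − 0.694)/0.0592 = 2.905, so Q = 804.
With Q = [Mn²⁺]/[Cd²⁺] and the known concentrations, [Cd²⁺] in the denominator gives [Cd²⁺] = 5 × 10^-4 M.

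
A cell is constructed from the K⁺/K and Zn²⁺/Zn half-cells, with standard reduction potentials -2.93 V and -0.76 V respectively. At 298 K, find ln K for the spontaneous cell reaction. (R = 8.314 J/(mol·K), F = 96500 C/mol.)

ln K = 169.0

E°_cell = -0.76 − (-2.93) = 2.17 V, with n = 2 electrons transferred.
At equilibrium E = 0, so the Nernst equation gives ln K = nFE°/RT = (2)(96500)(2.17)/((8.314)(298)) = 169.04.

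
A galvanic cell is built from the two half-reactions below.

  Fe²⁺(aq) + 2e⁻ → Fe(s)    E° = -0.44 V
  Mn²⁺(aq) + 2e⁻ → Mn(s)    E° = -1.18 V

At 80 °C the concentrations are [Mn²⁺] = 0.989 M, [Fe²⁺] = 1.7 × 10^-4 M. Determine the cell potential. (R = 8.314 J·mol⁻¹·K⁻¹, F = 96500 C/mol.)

The Fe²⁺/Fe couple has the higher reduction potential and acts as the cathode, so E°_cell = -0.44 − (-1.18) = 0.74 V.
Balancing electrons gives n = 2; the reaction quotient is Q = [Mn²⁺]/[Fe²⁺] = 5820.
E = E° − (RT/nF) ln Q = 0.74 − (8.314×353)/(2×96500) × (8.669) = 0.740 − 0.132 = 0.608 V.

0.608 V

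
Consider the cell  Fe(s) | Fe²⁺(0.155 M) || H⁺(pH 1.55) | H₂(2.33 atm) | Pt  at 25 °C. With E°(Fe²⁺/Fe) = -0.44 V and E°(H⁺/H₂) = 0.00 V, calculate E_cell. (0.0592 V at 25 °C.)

The hydrogen couple is the cathode, so E°_cell = 0.44 V; n = 2.
[H⁺] = 10^(−1.55) = 0.028 M, and Q = [Fe²⁺]·P(H₂) / [H⁺]^2 = 455.
E = E° − (0.0592/2) log Q = 0.44 − (0.0592/2)(2.658) = 0.361 V.

0.36 V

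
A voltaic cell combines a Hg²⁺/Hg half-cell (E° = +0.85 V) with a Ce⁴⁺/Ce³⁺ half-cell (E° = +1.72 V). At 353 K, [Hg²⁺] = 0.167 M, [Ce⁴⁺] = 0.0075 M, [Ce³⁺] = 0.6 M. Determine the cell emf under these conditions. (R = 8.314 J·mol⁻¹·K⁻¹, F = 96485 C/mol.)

0.764 V

The Ce⁴⁺/Ce³⁺ couple has the higher reduction potential and acts as the cathode, so E°_cell = +1.72 − (+0.85) = 0.87 V.
Balancing electrons gives n = 2; the reaction quotient is Q = [Hg²⁺]·[Ce³⁺]^2/[Ce⁴⁺]^2 = 1070.
E = E° − (RT/nF) ln Q = 0.87 − (8.314×353)/(2×96485) × (6.974) = 0.870 − 0.106 = 0.764 V.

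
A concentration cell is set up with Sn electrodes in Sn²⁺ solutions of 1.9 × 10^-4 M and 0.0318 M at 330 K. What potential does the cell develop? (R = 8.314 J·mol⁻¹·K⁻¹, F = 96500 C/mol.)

0.073 V

Both half-cells are Sn²⁺/Sn, so E°_cell = 0. The concentrated side is the cathode; the cell reaction moves Sn²⁺ from high to low concentration with n = 2.
Q = [Sn²⁺]_dilute/[Sn²⁺]_conc = 1.9 × 10^-4/0.0318 = 0.00597.
E = 0 − (RT/nF) ln Q = −((8.314×330)/(2×96500))(-5.120) = 0.0728 V.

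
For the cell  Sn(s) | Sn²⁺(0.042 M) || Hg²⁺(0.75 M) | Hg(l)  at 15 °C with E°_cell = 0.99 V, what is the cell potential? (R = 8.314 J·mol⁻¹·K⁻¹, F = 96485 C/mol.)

1.03 V

Balancing electrons gives n = 2; the reaction quotient is Q = [Sn²⁺]/[Hg²⁺] = 0.0560.
E = E° − (RT/nF) ln Q = 0.99 − (8.314×288)/(2×96485) × (-2.882) = 0.990 + 0.036 = 1.026 V.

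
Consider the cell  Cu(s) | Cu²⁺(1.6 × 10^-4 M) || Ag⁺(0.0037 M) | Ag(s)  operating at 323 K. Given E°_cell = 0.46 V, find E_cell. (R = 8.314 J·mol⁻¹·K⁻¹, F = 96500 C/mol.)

Balancing electrons gives n = 2; the reaction quotient is Q = [Cu²⁺]/[Ag⁺]^2 = 11.7.
E = E° − (RT/nF) ln Q = 0.46 − (8.314×323)/(2×96500) × (2.459) = 0.460 − 0.034 = 0.426 V.

0.426 V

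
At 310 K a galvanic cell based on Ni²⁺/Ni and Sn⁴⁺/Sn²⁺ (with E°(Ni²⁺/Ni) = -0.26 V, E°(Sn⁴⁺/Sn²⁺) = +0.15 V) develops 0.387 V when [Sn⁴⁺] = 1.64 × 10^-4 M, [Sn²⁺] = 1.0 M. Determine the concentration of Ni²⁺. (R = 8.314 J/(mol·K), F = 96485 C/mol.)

9.2 × 10^-4 M

From the Nernst equation, ln Q = nF(E° − E)/RT = 2×96485×(0.41 − 0.387)/(8.314×310) = 1.722, so Q = 5.60.
With Q = [Ni²⁺]·[Sn²⁺]/[Sn⁴⁺] and the known concentrations, [Ni²⁺] in the numerator gives [Ni²⁺] = 9.2 × 10^-4 M.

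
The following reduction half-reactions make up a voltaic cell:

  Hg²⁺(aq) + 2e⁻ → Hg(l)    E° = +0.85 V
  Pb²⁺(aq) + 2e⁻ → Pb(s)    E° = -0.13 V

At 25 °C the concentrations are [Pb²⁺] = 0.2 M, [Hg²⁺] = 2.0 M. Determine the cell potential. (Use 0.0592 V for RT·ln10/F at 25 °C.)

1.01 V

The Hg²⁺/Hg couple has the higher reduction potential and acts as the cathode, so E°_cell = +0.85 − (-0.13) = 0.98 V.
Balancing electrons gives n = 2; the reaction quotient is Q = [Pb²⁺]/[Hg²⁺] = 0.100.
At 25 °C, E = E° − (0.0592/n) log Q = 0.98 − (0.0592/2)(-1.000) = 0.980 + 0.030 = 1.010 V.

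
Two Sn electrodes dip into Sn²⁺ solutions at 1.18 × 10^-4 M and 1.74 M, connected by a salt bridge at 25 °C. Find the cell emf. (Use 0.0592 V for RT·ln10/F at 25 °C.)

0.12 V

Both half-cells are Sn²⁺/Sn, so E°_cell = 0. The concentrated side is the cathode; the cell reaction moves Sn²⁺ from high to low concentration with n = 2.
Q = [Sn²⁺]_dilute/[Sn²⁺]_conc = 1.18 × 10^-4/1.74 = 6.78 × 10^-5.
E = 0 − (0.0592/2) log Q = −(0.0592/2)(-4.169) = 0.1234 V.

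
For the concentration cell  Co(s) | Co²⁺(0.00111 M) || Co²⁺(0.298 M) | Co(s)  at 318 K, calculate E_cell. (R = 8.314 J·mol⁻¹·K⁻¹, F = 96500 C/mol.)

0.077 V

Both half-cells are Co²⁺/Co, so E°_cell = 0. The concentrated side is the cathode; the cell reaction moves Co²⁺ from high to low concentration with n = 2.
Q = [Co²⁺]_dilute/[Co²⁺]_conc = 0.00111/0.298 = 0.00372.
E = 0 − (RT/nF) ln Q = −((8.314×318)/(2×96500))(-5.593) = 0.0766 V.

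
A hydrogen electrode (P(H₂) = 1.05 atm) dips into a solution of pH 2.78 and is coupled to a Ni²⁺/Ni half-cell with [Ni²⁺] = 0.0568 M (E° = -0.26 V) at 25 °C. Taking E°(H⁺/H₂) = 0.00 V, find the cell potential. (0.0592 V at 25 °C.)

0.13 V

The hydrogen couple is the cathode, so E°_cell = 0.26 V; n = 2.
[H⁺] = 10^(−2.78) = 0.0017 M, and Q = [Ni²⁺]·P(H₂) / [H⁺]^2 = 2.17 × 10^4.
E = E° − (0.0592/2) log Q = 0.26 − (0.0592/2)(4.336) = 0.132 V.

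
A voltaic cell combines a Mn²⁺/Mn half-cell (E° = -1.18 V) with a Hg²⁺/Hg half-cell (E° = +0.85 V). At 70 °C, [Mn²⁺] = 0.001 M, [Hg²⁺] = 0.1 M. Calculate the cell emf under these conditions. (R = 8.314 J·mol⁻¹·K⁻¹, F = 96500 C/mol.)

The Hg²⁺/Hg couple has the higher reduction potential and acts as the cathode, so E°_cell = +0.85 − (-1.18) = 2.03 V.
Balancing electrons gives n = 2; the reaction quotient is Q = [Mn²⁺]/[Hg²⁺] = 0.0100.
E = E° − (RT/nF) ln Q = 2.03 − (8.314×343)/(2×96500) × (-4.605) = 2.030 + 0.068 = 2.098 V.

2.10 V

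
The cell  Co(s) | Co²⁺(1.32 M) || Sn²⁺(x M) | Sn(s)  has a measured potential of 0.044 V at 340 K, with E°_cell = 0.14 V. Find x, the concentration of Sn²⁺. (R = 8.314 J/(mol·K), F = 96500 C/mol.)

0.0019 M

From the Nernst equation, ln Q = nF(E° − E)/RT = 2×96500×(0.14 − 0.044)/(8.314×340) = 6.555, so Q = 702.
With Q = [Co²⁺]/[Sn²⁺] and the known concentrations, [Sn²⁺] in the denominator gives [Sn²⁺] = 0.0019 M.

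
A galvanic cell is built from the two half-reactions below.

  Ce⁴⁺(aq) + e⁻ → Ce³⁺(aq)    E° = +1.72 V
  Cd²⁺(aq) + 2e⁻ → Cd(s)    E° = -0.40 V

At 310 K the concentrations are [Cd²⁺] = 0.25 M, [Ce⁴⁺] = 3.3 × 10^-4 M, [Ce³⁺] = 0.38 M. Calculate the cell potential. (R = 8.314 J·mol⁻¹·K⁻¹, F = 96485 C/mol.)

The Ce⁴⁺/Ce³⁺ couple has the higher reduction potential and acts as the cathode, so E°_cell = +1.72 − (-0.40) = 2.12 V.
Balancing electrons gives n = 2; the reaction quotient is Q = [Cd²⁺]·[Ce³⁺]^2/[Ce⁴⁺]^2 = 3.31 × 10^5.
E = E° − (RT/nF) ln Q = 2.12 − (8.314×310)/(2×96485) × (12.711) = 2.120 − 0.170 = 1.950 V.

1.95 V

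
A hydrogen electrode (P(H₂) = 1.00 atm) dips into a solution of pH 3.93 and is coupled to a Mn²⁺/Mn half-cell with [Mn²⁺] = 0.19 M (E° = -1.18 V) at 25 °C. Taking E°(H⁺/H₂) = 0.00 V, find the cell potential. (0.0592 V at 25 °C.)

0.97 V

The hydrogen couple is the cathode, so E°_cell = 1.18 V; n = 2.
[H⁺] = 10^(−3.93) = 1.2 × 10^-4 M, and Q = [Mn²⁺]·P(H₂) / [H⁺]^2 = 1.38 × 10^7.
E = E° − (0.0592/2) log Q = 1.18 − (0.0592/2)(7.139) = 0.969 V.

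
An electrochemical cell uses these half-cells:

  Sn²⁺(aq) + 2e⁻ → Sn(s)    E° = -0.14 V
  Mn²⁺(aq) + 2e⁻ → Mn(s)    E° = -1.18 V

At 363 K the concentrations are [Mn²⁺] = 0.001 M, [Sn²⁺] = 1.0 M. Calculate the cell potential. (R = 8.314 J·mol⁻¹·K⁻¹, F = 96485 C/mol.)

1.15 V

The Sn²⁺/Sn couple has the higher reduction potential and acts as the cathode, so E°_cell = -0.14 − (-1.18) = 1.04 V.
Balancing electrons gives n = 2; the reaction quotient is Q = [Mn²⁺]/[Sn²⁺] = 0.00100.
E = E° − (RT/nF) ln Q = 1.04 − (8.314×363)/(2×96485) × (-6.908) = 1.040 + 0.108 = 1.148 V.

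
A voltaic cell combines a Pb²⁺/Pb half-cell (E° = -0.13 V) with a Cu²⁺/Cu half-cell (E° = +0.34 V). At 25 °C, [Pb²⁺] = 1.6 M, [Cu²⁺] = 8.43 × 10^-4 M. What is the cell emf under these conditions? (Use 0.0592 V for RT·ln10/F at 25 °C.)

The Cu²⁺/Cu couple has the higher reduction potential and acts as the cathode, so E°_cell = +0.34 − (-0.13) = 0.47 V.
Balancing electrons gives n = 2; the reaction quotient is Q = [Pb²⁺]/[Cu²⁺] = 1900.
At 25 °C, E = E° − (0.0592/n) log Q = 0.47 − (0.0592/2)(3.278) = 0.470 − 0.097 = 0.373 V.

0.373 V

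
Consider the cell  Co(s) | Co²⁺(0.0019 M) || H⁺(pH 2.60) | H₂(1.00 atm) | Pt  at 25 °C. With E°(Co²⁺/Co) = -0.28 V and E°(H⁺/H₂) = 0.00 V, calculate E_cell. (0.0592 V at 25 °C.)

The hydrogen couple is the cathode, so E°_cell = 0.28 V; n = 2.
[H⁺] = 10^(−2.60) = 0.0025 M, and Q = [Co²⁺]·P(H₂) / [H⁺]^2 = 301.
E = E° − (0.0592/2) log Q = 0.28 − (0.0592/2)(2.479) = 0.207 V.

0.21 V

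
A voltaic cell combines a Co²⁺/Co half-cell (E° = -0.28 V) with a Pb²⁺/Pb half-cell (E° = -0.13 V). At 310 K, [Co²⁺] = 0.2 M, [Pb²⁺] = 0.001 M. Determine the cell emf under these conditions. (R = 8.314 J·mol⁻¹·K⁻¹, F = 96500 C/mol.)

0.079 V

The Pb²⁺/Pb couple has the higher reduction potential and acts as the cathode, so E°_cell = -0.13 − (-0.28) = 0.15 V.
Balancing electrons gives n = 2; the reaction quotient is Q = [Co²⁺]/[Pb²⁺] = 200.
E = E° − (RT/nF) ln Q = 0.15 − (8.314×310)/(2×96500) × (5.298) = 0.150 − 0.071 = 0.079 V.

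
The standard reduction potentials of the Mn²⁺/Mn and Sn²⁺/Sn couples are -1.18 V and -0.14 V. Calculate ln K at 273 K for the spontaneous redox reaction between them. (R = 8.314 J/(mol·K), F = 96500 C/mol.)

E°_cell = -0.14 − (-1.18) = 1.04 V, with n = 2 electrons transferred.
At equilibrium E = 0, so the Nernst equation gives ln K = nFE°/RT = (2)(96500)(1.04)/((8.314)(273)) = 88.43.

ln K = 88.4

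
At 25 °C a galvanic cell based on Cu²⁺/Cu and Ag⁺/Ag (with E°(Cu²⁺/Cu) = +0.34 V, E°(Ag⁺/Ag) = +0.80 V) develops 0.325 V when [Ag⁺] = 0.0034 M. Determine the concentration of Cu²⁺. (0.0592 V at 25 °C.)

From the Nernst equation, log Q = n(E° − E)/0.0592 = 2(0.46 − 0.325)/0.0592 = 4.561, so Q = 3.64 × 10^4.
With Q = [Cu²⁺]/[Ag⁺]^2 and the known concentrations, [Cu²⁺] in the numerator gives [Cu²⁺] = 0.42 M.

0.42 M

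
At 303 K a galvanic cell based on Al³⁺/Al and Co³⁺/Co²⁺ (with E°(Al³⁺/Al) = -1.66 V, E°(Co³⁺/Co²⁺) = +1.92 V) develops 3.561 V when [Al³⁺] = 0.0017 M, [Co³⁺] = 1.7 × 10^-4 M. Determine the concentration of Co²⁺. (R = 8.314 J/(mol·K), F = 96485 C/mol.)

0.0029 M

From the Nernst equation, ln Q = nF(E° − E)/RT = 3×96485×(3.58 − 3.561)/(8.314×303) = 2.183, so Q = 8.87.
With Q = [Al³⁺]·[Co²⁺]^3/[Co³⁺]^3 and the known concentrations, [Co²⁺]^3 in the numerator gives [Co²⁺] = 0.0029 M.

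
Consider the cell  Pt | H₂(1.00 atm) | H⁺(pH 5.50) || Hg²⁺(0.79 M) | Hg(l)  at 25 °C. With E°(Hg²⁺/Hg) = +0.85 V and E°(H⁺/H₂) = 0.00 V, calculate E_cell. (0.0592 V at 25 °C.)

The Hg²⁺/Hg couple is the cathode, so E°_cell = 0.85 V; n = 2.
[H⁺] = 10^(−5.50) = 3.2 × 10^-6 M, and Q = [H⁺]^2 / ([Hg²⁺]·P(H₂)) = 1.27 × 10^-11.
E = E° − (0.0592/2) log Q = 0.85 − (0.0592/2)(-10.898) = 1.173 V.

1.17 V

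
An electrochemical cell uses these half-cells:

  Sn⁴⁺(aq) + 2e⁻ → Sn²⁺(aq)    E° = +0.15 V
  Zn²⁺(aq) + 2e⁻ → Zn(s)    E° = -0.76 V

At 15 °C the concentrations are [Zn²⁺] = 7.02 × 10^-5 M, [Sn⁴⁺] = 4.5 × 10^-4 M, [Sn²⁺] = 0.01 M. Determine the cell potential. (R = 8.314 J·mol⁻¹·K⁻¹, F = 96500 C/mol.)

The Sn⁴⁺/Sn²⁺ couple has the higher reduction potential and acts as the cathode, so E°_cell = +0.15 − (-0.76) = 0.91 V.
Balancing electrons gives n = 2; the reaction quotient is Q = [Zn²⁺]·[Sn²⁺]/[Sn⁴⁺] = 0.00156.
E = E° − (RT/nF) ln Q = 0.91 − (8.314×288)/(2×96500) × (-6.463) = 0.910 + 0.080 = 0.990 V.

0.990 V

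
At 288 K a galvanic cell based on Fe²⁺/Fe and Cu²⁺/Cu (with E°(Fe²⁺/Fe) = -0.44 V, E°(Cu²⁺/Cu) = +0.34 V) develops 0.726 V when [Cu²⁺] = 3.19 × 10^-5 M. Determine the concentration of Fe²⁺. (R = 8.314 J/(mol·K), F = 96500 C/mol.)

From the Nernst equation, ln Q = nF(E° − E)/RT = 2×96500×(0.78 − 0.726)/(8.314×288) = 4.353, so Q = 77.7.
With Q = [Fe²⁺]/[Cu²⁺] and the known concentrations, [Fe²⁺] in the numerator gives [Fe²⁺] = 0.0025 M.

0.0025 M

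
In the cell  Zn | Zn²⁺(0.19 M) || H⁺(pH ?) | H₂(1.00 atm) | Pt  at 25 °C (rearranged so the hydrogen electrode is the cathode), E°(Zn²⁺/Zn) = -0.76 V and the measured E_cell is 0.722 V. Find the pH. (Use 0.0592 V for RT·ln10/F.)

E°_cell = 0.76 V and n = 2.
log Q = n(E° − E)/0.0592 = 2×(0.76 − 0.722)/0.0592 = 1.284.
With Q = [Zn²⁺]·P(H₂) / [H⁺]^2, solving for [H⁺] gives log[H⁺] = -1.003, so pH = 1.00.

pH = 1.00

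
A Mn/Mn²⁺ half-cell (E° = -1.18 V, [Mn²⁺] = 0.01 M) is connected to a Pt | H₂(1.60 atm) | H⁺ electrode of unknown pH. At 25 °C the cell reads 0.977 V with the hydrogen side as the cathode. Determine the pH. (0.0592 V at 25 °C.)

E°_cell = 1.18 V and n = 2.
log Q = n(E° − E)/0.0592 = 2×(1.18 − 0.977)/0.0592 = 6.858.
With Q = [Mn²⁺]·P(H₂) / [H⁺]^2, solving for [H⁺] gives log[H⁺] = -4.327, so pH = 4.33.

pH = 4.33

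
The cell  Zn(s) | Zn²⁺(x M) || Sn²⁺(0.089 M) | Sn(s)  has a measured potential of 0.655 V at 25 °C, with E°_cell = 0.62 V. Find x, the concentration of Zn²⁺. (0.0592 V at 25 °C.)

0.0058 M

From the Nernst equation, log Q = n(E° − E)/0.0592 = 2(0.62 − 0.655)/0.0592 = -1.182, so Q = 0.0657.
With Q = [Zn²⁺]/[Sn²⁺] and the known concentrations, [Zn²⁺] in the numerator gives [Zn²⁺] = 0.0058 M.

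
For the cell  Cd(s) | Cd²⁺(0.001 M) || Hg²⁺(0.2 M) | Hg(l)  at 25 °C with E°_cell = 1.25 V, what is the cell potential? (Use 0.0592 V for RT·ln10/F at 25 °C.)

Balancing electrons gives n = 2; the reaction quotient is Q = [Cd²⁺]/[Hg²⁺] = 0.00500.
At 25 °C, E = E° − (0.0592/n) log Q = 1.25 − (0.0592/2)(-2.301) = 1.250 + 0.068 = 1.318 V.

1.32 V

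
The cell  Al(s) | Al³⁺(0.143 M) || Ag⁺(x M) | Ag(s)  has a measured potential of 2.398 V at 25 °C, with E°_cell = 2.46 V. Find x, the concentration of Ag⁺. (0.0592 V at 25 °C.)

From the Nernst equation, log Q = n(E° − E)/0.0592 = 3(2.46 − 2.398)/0.0592 = 3.142, so Q = 1390.
With Q = [Al³⁺]/[Ag⁺]^3 and the known concentrations, [Ag⁺]^3 in the denominator gives [Ag⁺] = 0.047 M.

0.047 M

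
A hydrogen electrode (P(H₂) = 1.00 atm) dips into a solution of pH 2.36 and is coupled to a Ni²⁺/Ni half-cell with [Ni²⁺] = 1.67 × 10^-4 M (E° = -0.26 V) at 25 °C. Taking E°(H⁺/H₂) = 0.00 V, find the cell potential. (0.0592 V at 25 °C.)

0.23 V

The hydrogen couple is the cathode, so E°_cell = 0.26 V; n = 2.
[H⁺] = 10^(−2.36) = 0.0044 M, and Q = [Ni²⁺]·P(H₂) / [H⁺]^2 = 8.76.
E = E° − (0.0592/2) log Q = 0.26 − (0.0592/2)(0.943) = 0.232 V.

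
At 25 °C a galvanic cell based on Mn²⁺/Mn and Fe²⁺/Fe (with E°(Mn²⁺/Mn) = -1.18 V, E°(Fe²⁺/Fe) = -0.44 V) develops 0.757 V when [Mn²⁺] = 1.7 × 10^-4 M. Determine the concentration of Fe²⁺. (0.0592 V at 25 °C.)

From the Nernst equation, log Q = n(E° − E)/0.0592 = 2(0.74 − 0.757)/0.0592 = -0.574, so Q = 0.266.
With Q = [Mn²⁺]/[Fe²⁺] and the known concentrations, [Fe²⁺] in the denominator gives [Fe²⁺] = 6.4 × 10^-4 M.

6.4 × 10^-4 M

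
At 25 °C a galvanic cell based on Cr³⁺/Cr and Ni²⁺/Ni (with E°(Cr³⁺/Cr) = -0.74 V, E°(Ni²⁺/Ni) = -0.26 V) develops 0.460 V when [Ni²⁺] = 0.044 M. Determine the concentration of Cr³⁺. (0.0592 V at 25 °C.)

From the Nernst equation, log Q = n(E° − E)/0.0592 = 6(0.48 − 0.460)/0.0592 = 2.027, so Q = 106.
With Q = [Cr³⁺]^2/[Ni²⁺]^3 and the known concentrations, [Cr³⁺]^2 in the numerator gives [Cr³⁺] = 0.095 M.

0.095 M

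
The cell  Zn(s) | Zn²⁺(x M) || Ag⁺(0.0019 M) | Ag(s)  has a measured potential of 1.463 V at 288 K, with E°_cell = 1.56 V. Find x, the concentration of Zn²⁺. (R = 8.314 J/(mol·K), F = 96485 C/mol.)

From the Nernst equation, ln Q = nF(E° − E)/RT = 2×96485×(1.56 − 1.463)/(8.314×288) = 7.817, so Q = 2480.
With Q = [Zn²⁺]/[Ag⁺]^2 and the known concentrations, [Zn²⁺] in the numerator gives [Zn²⁺] = 0.009 M.

0.009 M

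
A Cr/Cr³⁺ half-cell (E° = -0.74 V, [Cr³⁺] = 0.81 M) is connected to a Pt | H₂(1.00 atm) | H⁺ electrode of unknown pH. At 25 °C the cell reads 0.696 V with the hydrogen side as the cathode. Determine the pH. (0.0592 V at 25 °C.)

pH = 0.77

E°_cell = 0.74 V and n = 6.
log Q = n(E° − E)/0.0592 = 6×(0.74 − 0.696)/0.0592 = 4.459.
With Q = [Cr³⁺]^2·P(H₂)^3 / [H⁺]^6, solving for [H⁺] gives log[H⁺] = -0.774, so pH = 0.77.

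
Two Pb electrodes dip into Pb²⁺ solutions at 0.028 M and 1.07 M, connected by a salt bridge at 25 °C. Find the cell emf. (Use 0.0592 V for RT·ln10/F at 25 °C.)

Both half-cells are Pb²⁺/Pb, so E°_cell = 0. The concentrated side is the cathode; the cell reaction moves Pb²⁺ from high to low concentration with n = 2.
Q = [Pb²⁺]_dilute/[Pb²⁺]_conc = 0.028/1.07 = 0.0262.
E = 0 − (0.0592/2) log Q = −(0.0592/2)(-1.582) = 0.0468 V.

0.047 V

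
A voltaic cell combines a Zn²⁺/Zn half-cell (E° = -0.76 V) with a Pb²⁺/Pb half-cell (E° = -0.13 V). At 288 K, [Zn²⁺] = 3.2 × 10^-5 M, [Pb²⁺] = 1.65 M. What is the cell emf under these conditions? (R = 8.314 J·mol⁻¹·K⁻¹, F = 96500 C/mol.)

The Pb²⁺/Pb couple has the higher reduction potential and acts as the cathode, so E°_cell = -0.13 − (-0.76) = 0.63 V.
Balancing electrons gives n = 2; the reaction quotient is Q = [Zn²⁺]/[Pb²⁺] = 1.94 × 10^-5.
E = E° − (RT/nF) ln Q = 0.63 − (8.314×288)/(2×96500) × (-10.851) = 0.630 + 0.135 = 0.765 V.

0.765 V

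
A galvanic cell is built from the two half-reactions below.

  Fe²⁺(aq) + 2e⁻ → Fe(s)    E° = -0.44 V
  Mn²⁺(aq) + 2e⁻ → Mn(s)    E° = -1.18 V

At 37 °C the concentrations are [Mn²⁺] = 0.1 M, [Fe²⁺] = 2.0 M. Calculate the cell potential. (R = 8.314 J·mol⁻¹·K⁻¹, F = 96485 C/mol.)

0.780 V

The Fe²⁺/Fe couple has the higher reduction potential and acts as the cathode, so E°_cell = -0.44 − (-1.18) = 0.74 V.
Balancing electrons gives n = 2; the reaction quotient is Q = [Mn²⁺]/[Fe²⁺] = 0.0500.
E = E° − (RT/nF) ln Q = 0.74 − (8.314×310)/(2×96485) × (-2.996) = 0.740 + 0.040 = 0.780 V.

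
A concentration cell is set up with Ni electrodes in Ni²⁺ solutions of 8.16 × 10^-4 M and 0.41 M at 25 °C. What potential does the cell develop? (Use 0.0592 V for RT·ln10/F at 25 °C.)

0.080 V

Both half-cells are Ni²⁺/Ni, so E°_cell = 0. The concentrated side is the cathode; the cell reaction moves Ni²⁺ from high to low concentration with n = 2.
Q = [Ni²⁺]_dilute/[Ni²⁺]_conc = 8.16 × 10^-4/0.41 = 0.00199.
E = 0 − (0.0592/2) log Q = −(0.0592/2)(-2.701) = 0.0799 V.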